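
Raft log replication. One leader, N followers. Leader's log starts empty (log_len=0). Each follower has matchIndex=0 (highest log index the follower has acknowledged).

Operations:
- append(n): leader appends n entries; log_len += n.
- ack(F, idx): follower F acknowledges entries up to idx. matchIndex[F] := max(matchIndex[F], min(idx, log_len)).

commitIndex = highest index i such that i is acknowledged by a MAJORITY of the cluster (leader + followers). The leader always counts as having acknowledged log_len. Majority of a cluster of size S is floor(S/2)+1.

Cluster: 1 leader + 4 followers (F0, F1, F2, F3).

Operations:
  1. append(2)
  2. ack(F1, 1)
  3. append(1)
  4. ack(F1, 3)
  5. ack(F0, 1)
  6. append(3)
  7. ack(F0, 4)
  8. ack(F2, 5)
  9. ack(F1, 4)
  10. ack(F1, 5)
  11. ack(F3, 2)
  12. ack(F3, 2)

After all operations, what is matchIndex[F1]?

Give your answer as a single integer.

Op 1: append 2 -> log_len=2
Op 2: F1 acks idx 1 -> match: F0=0 F1=1 F2=0 F3=0; commitIndex=0
Op 3: append 1 -> log_len=3
Op 4: F1 acks idx 3 -> match: F0=0 F1=3 F2=0 F3=0; commitIndex=0
Op 5: F0 acks idx 1 -> match: F0=1 F1=3 F2=0 F3=0; commitIndex=1
Op 6: append 3 -> log_len=6
Op 7: F0 acks idx 4 -> match: F0=4 F1=3 F2=0 F3=0; commitIndex=3
Op 8: F2 acks idx 5 -> match: F0=4 F1=3 F2=5 F3=0; commitIndex=4
Op 9: F1 acks idx 4 -> match: F0=4 F1=4 F2=5 F3=0; commitIndex=4
Op 10: F1 acks idx 5 -> match: F0=4 F1=5 F2=5 F3=0; commitIndex=5
Op 11: F3 acks idx 2 -> match: F0=4 F1=5 F2=5 F3=2; commitIndex=5
Op 12: F3 acks idx 2 -> match: F0=4 F1=5 F2=5 F3=2; commitIndex=5

Answer: 5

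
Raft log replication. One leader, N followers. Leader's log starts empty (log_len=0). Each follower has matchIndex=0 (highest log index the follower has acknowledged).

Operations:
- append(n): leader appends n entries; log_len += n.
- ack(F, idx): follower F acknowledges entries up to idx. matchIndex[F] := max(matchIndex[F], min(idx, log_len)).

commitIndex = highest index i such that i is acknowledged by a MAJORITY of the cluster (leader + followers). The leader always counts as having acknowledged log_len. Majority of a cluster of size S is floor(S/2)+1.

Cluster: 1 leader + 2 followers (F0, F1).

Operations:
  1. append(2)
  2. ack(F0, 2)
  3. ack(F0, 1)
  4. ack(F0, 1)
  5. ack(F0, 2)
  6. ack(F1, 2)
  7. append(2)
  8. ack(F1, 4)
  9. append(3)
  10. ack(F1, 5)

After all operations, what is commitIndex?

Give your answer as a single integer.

Answer: 5

Derivation:
Op 1: append 2 -> log_len=2
Op 2: F0 acks idx 2 -> match: F0=2 F1=0; commitIndex=2
Op 3: F0 acks idx 1 -> match: F0=2 F1=0; commitIndex=2
Op 4: F0 acks idx 1 -> match: F0=2 F1=0; commitIndex=2
Op 5: F0 acks idx 2 -> match: F0=2 F1=0; commitIndex=2
Op 6: F1 acks idx 2 -> match: F0=2 F1=2; commitIndex=2
Op 7: append 2 -> log_len=4
Op 8: F1 acks idx 4 -> match: F0=2 F1=4; commitIndex=4
Op 9: append 3 -> log_len=7
Op 10: F1 acks idx 5 -> match: F0=2 F1=5; commitIndex=5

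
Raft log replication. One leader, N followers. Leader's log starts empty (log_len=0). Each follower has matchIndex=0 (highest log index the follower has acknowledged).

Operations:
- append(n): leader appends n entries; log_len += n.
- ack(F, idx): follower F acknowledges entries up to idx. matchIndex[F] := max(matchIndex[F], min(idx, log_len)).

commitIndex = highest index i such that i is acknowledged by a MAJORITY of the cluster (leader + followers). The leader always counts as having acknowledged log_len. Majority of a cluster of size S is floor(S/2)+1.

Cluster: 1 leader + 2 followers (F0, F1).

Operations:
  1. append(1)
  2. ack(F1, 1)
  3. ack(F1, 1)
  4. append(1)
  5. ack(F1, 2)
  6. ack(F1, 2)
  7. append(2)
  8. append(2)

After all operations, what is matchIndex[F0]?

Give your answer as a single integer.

Answer: 0

Derivation:
Op 1: append 1 -> log_len=1
Op 2: F1 acks idx 1 -> match: F0=0 F1=1; commitIndex=1
Op 3: F1 acks idx 1 -> match: F0=0 F1=1; commitIndex=1
Op 4: append 1 -> log_len=2
Op 5: F1 acks idx 2 -> match: F0=0 F1=2; commitIndex=2
Op 6: F1 acks idx 2 -> match: F0=0 F1=2; commitIndex=2
Op 7: append 2 -> log_len=4
Op 8: append 2 -> log_len=6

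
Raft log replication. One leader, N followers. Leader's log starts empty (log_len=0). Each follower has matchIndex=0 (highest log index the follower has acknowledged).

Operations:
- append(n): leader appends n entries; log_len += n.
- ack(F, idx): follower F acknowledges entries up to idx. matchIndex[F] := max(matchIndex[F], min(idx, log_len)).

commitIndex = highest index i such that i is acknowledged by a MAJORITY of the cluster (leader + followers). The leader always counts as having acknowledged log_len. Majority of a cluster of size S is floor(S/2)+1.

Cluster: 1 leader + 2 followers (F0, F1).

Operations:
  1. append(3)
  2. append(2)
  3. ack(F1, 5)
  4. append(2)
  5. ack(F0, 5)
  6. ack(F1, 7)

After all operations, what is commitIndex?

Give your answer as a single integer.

Op 1: append 3 -> log_len=3
Op 2: append 2 -> log_len=5
Op 3: F1 acks idx 5 -> match: F0=0 F1=5; commitIndex=5
Op 4: append 2 -> log_len=7
Op 5: F0 acks idx 5 -> match: F0=5 F1=5; commitIndex=5
Op 6: F1 acks idx 7 -> match: F0=5 F1=7; commitIndex=7

Answer: 7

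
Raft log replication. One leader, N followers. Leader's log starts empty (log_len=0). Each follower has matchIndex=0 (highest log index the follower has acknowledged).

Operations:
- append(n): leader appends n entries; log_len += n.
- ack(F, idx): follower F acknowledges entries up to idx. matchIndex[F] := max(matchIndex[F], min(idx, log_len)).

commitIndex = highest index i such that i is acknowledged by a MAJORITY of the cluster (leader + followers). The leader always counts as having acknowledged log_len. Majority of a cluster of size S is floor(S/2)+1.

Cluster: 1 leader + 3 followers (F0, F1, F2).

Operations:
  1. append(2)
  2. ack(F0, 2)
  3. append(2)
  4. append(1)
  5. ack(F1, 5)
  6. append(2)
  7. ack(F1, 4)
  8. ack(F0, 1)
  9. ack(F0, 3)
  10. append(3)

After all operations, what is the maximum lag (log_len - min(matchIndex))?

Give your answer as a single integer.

Op 1: append 2 -> log_len=2
Op 2: F0 acks idx 2 -> match: F0=2 F1=0 F2=0; commitIndex=0
Op 3: append 2 -> log_len=4
Op 4: append 1 -> log_len=5
Op 5: F1 acks idx 5 -> match: F0=2 F1=5 F2=0; commitIndex=2
Op 6: append 2 -> log_len=7
Op 7: F1 acks idx 4 -> match: F0=2 F1=5 F2=0; commitIndex=2
Op 8: F0 acks idx 1 -> match: F0=2 F1=5 F2=0; commitIndex=2
Op 9: F0 acks idx 3 -> match: F0=3 F1=5 F2=0; commitIndex=3
Op 10: append 3 -> log_len=10

Answer: 10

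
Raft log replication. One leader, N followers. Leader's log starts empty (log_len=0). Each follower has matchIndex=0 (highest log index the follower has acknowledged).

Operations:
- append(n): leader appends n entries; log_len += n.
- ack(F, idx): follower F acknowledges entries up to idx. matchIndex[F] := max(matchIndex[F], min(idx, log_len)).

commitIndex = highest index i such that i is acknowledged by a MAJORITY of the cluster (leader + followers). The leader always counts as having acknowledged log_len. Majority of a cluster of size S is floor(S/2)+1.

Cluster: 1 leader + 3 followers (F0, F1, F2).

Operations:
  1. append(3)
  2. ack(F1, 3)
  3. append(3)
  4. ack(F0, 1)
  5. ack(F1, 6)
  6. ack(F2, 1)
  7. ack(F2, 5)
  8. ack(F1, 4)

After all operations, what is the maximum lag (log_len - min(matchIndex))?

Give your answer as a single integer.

Op 1: append 3 -> log_len=3
Op 2: F1 acks idx 3 -> match: F0=0 F1=3 F2=0; commitIndex=0
Op 3: append 3 -> log_len=6
Op 4: F0 acks idx 1 -> match: F0=1 F1=3 F2=0; commitIndex=1
Op 5: F1 acks idx 6 -> match: F0=1 F1=6 F2=0; commitIndex=1
Op 6: F2 acks idx 1 -> match: F0=1 F1=6 F2=1; commitIndex=1
Op 7: F2 acks idx 5 -> match: F0=1 F1=6 F2=5; commitIndex=5
Op 8: F1 acks idx 4 -> match: F0=1 F1=6 F2=5; commitIndex=5

Answer: 5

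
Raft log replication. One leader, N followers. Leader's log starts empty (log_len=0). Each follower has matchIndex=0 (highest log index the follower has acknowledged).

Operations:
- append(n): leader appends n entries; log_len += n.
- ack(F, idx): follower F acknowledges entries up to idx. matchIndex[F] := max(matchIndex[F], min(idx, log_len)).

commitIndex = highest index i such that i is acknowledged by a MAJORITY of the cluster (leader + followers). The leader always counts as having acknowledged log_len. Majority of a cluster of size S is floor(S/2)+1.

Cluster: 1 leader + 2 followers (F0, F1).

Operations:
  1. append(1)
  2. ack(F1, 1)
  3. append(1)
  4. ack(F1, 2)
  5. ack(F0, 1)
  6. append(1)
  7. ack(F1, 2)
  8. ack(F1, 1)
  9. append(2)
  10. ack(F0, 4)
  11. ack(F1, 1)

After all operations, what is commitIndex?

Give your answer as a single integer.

Op 1: append 1 -> log_len=1
Op 2: F1 acks idx 1 -> match: F0=0 F1=1; commitIndex=1
Op 3: append 1 -> log_len=2
Op 4: F1 acks idx 2 -> match: F0=0 F1=2; commitIndex=2
Op 5: F0 acks idx 1 -> match: F0=1 F1=2; commitIndex=2
Op 6: append 1 -> log_len=3
Op 7: F1 acks idx 2 -> match: F0=1 F1=2; commitIndex=2
Op 8: F1 acks idx 1 -> match: F0=1 F1=2; commitIndex=2
Op 9: append 2 -> log_len=5
Op 10: F0 acks idx 4 -> match: F0=4 F1=2; commitIndex=4
Op 11: F1 acks idx 1 -> match: F0=4 F1=2; commitIndex=4

Answer: 4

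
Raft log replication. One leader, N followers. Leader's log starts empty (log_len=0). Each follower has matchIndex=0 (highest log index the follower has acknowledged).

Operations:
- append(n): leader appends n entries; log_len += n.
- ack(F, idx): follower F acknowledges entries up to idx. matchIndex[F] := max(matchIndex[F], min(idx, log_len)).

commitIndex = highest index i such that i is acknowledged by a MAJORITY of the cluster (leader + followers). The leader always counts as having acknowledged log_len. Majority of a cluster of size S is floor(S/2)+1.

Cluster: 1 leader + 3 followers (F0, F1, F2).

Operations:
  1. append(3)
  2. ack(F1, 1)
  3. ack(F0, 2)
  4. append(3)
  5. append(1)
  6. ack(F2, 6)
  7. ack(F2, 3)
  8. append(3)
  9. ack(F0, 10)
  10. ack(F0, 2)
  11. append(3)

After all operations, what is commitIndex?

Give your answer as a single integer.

Answer: 6

Derivation:
Op 1: append 3 -> log_len=3
Op 2: F1 acks idx 1 -> match: F0=0 F1=1 F2=0; commitIndex=0
Op 3: F0 acks idx 2 -> match: F0=2 F1=1 F2=0; commitIndex=1
Op 4: append 3 -> log_len=6
Op 5: append 1 -> log_len=7
Op 6: F2 acks idx 6 -> match: F0=2 F1=1 F2=6; commitIndex=2
Op 7: F2 acks idx 3 -> match: F0=2 F1=1 F2=6; commitIndex=2
Op 8: append 3 -> log_len=10
Op 9: F0 acks idx 10 -> match: F0=10 F1=1 F2=6; commitIndex=6
Op 10: F0 acks idx 2 -> match: F0=10 F1=1 F2=6; commitIndex=6
Op 11: append 3 -> log_len=13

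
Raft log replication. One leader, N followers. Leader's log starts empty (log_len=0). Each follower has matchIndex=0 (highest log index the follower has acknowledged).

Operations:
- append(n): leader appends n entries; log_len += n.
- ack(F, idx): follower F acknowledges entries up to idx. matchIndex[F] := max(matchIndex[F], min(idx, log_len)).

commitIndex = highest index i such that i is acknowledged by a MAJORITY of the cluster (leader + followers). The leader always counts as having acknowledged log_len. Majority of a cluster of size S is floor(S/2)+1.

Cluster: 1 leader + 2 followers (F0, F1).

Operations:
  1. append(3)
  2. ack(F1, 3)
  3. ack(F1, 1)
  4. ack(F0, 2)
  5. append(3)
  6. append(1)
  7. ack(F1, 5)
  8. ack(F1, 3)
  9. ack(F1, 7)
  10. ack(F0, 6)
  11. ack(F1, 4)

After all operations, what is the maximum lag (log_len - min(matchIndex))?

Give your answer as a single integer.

Answer: 1

Derivation:
Op 1: append 3 -> log_len=3
Op 2: F1 acks idx 3 -> match: F0=0 F1=3; commitIndex=3
Op 3: F1 acks idx 1 -> match: F0=0 F1=3; commitIndex=3
Op 4: F0 acks idx 2 -> match: F0=2 F1=3; commitIndex=3
Op 5: append 3 -> log_len=6
Op 6: append 1 -> log_len=7
Op 7: F1 acks idx 5 -> match: F0=2 F1=5; commitIndex=5
Op 8: F1 acks idx 3 -> match: F0=2 F1=5; commitIndex=5
Op 9: F1 acks idx 7 -> match: F0=2 F1=7; commitIndex=7
Op 10: F0 acks idx 6 -> match: F0=6 F1=7; commitIndex=7
Op 11: F1 acks idx 4 -> match: F0=6 F1=7; commitIndex=7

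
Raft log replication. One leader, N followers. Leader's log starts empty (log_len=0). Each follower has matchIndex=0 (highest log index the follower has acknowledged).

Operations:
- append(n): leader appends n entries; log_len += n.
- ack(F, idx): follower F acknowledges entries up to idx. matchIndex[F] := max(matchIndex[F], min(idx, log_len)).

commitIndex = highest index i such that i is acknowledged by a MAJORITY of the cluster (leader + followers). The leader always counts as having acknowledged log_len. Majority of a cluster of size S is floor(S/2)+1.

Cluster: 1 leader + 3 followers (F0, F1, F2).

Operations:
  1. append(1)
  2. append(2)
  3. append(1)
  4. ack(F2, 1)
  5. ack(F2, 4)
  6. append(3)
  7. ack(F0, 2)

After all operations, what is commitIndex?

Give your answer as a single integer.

Op 1: append 1 -> log_len=1
Op 2: append 2 -> log_len=3
Op 3: append 1 -> log_len=4
Op 4: F2 acks idx 1 -> match: F0=0 F1=0 F2=1; commitIndex=0
Op 5: F2 acks idx 4 -> match: F0=0 F1=0 F2=4; commitIndex=0
Op 6: append 3 -> log_len=7
Op 7: F0 acks idx 2 -> match: F0=2 F1=0 F2=4; commitIndex=2

Answer: 2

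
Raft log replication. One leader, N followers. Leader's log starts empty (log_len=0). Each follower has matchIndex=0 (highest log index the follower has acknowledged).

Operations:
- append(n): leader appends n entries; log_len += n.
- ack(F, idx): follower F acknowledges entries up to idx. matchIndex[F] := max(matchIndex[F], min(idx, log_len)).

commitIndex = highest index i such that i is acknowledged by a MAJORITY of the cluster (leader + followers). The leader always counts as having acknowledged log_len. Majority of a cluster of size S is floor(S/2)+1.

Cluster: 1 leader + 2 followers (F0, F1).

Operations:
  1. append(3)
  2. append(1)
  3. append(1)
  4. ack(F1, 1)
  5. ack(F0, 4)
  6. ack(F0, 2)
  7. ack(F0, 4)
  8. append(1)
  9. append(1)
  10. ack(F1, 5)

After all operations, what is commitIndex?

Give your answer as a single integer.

Op 1: append 3 -> log_len=3
Op 2: append 1 -> log_len=4
Op 3: append 1 -> log_len=5
Op 4: F1 acks idx 1 -> match: F0=0 F1=1; commitIndex=1
Op 5: F0 acks idx 4 -> match: F0=4 F1=1; commitIndex=4
Op 6: F0 acks idx 2 -> match: F0=4 F1=1; commitIndex=4
Op 7: F0 acks idx 4 -> match: F0=4 F1=1; commitIndex=4
Op 8: append 1 -> log_len=6
Op 9: append 1 -> log_len=7
Op 10: F1 acks idx 5 -> match: F0=4 F1=5; commitIndex=5

Answer: 5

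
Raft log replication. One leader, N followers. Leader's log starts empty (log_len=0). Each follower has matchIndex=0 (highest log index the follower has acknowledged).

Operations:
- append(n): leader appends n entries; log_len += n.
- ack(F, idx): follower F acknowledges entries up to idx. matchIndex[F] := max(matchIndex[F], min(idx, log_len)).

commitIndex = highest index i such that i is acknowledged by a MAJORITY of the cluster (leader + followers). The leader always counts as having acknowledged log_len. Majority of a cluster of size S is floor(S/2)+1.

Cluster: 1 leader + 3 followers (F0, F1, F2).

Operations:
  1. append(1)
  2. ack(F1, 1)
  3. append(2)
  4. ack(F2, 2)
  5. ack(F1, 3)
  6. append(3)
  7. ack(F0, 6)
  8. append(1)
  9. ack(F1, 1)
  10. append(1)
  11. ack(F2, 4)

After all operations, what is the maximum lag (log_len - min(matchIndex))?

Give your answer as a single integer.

Answer: 5

Derivation:
Op 1: append 1 -> log_len=1
Op 2: F1 acks idx 1 -> match: F0=0 F1=1 F2=0; commitIndex=0
Op 3: append 2 -> log_len=3
Op 4: F2 acks idx 2 -> match: F0=0 F1=1 F2=2; commitIndex=1
Op 5: F1 acks idx 3 -> match: F0=0 F1=3 F2=2; commitIndex=2
Op 6: append 3 -> log_len=6
Op 7: F0 acks idx 6 -> match: F0=6 F1=3 F2=2; commitIndex=3
Op 8: append 1 -> log_len=7
Op 9: F1 acks idx 1 -> match: F0=6 F1=3 F2=2; commitIndex=3
Op 10: append 1 -> log_len=8
Op 11: F2 acks idx 4 -> match: F0=6 F1=3 F2=4; commitIndex=4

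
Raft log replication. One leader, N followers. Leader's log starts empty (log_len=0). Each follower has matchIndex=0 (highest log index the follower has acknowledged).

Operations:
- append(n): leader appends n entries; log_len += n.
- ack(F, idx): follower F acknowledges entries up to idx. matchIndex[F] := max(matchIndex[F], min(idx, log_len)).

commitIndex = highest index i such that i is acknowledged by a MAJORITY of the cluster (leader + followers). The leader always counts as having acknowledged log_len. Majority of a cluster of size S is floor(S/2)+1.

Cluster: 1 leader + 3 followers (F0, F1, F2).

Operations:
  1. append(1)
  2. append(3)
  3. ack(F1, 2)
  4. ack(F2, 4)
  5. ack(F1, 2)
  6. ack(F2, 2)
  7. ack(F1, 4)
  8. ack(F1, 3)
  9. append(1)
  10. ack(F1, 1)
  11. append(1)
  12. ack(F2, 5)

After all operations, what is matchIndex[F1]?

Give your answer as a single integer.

Op 1: append 1 -> log_len=1
Op 2: append 3 -> log_len=4
Op 3: F1 acks idx 2 -> match: F0=0 F1=2 F2=0; commitIndex=0
Op 4: F2 acks idx 4 -> match: F0=0 F1=2 F2=4; commitIndex=2
Op 5: F1 acks idx 2 -> match: F0=0 F1=2 F2=4; commitIndex=2
Op 6: F2 acks idx 2 -> match: F0=0 F1=2 F2=4; commitIndex=2
Op 7: F1 acks idx 4 -> match: F0=0 F1=4 F2=4; commitIndex=4
Op 8: F1 acks idx 3 -> match: F0=0 F1=4 F2=4; commitIndex=4
Op 9: append 1 -> log_len=5
Op 10: F1 acks idx 1 -> match: F0=0 F1=4 F2=4; commitIndex=4
Op 11: append 1 -> log_len=6
Op 12: F2 acks idx 5 -> match: F0=0 F1=4 F2=5; commitIndex=4

Answer: 4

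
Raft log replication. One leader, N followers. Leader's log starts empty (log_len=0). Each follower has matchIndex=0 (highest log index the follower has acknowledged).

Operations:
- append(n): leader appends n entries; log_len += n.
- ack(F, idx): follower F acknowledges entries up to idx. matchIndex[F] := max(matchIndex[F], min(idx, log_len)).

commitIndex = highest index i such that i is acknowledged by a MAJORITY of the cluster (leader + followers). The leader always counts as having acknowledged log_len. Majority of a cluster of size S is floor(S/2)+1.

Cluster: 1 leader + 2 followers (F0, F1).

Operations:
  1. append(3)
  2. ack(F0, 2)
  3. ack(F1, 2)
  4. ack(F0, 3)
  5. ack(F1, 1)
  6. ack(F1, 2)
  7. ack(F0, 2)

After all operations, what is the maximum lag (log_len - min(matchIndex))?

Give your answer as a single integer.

Answer: 1

Derivation:
Op 1: append 3 -> log_len=3
Op 2: F0 acks idx 2 -> match: F0=2 F1=0; commitIndex=2
Op 3: F1 acks idx 2 -> match: F0=2 F1=2; commitIndex=2
Op 4: F0 acks idx 3 -> match: F0=3 F1=2; commitIndex=3
Op 5: F1 acks idx 1 -> match: F0=3 F1=2; commitIndex=3
Op 6: F1 acks idx 2 -> match: F0=3 F1=2; commitIndex=3
Op 7: F0 acks idx 2 -> match: F0=3 F1=2; commitIndex=3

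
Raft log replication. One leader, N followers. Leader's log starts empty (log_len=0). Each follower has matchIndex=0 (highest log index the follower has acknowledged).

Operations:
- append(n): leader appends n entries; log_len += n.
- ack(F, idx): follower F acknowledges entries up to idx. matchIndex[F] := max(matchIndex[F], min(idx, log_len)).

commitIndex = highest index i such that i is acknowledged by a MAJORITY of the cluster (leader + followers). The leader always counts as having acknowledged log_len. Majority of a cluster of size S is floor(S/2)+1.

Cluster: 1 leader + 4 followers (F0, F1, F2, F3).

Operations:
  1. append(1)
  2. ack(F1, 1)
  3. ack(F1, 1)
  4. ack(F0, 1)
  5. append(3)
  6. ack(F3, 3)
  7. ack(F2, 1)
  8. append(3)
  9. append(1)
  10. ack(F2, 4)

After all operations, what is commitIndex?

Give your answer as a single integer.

Op 1: append 1 -> log_len=1
Op 2: F1 acks idx 1 -> match: F0=0 F1=1 F2=0 F3=0; commitIndex=0
Op 3: F1 acks idx 1 -> match: F0=0 F1=1 F2=0 F3=0; commitIndex=0
Op 4: F0 acks idx 1 -> match: F0=1 F1=1 F2=0 F3=0; commitIndex=1
Op 5: append 3 -> log_len=4
Op 6: F3 acks idx 3 -> match: F0=1 F1=1 F2=0 F3=3; commitIndex=1
Op 7: F2 acks idx 1 -> match: F0=1 F1=1 F2=1 F3=3; commitIndex=1
Op 8: append 3 -> log_len=7
Op 9: append 1 -> log_len=8
Op 10: F2 acks idx 4 -> match: F0=1 F1=1 F2=4 F3=3; commitIndex=3

Answer: 3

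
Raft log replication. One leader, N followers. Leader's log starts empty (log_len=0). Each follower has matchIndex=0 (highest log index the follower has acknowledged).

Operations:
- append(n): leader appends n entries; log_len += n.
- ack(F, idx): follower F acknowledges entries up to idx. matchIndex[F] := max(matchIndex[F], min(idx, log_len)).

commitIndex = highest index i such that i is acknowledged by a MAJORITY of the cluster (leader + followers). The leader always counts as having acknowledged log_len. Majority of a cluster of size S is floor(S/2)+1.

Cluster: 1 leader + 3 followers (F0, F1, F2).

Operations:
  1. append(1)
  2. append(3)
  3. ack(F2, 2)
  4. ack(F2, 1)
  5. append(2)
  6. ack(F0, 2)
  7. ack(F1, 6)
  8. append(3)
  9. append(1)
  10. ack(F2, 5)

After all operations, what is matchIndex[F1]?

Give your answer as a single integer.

Op 1: append 1 -> log_len=1
Op 2: append 3 -> log_len=4
Op 3: F2 acks idx 2 -> match: F0=0 F1=0 F2=2; commitIndex=0
Op 4: F2 acks idx 1 -> match: F0=0 F1=0 F2=2; commitIndex=0
Op 5: append 2 -> log_len=6
Op 6: F0 acks idx 2 -> match: F0=2 F1=0 F2=2; commitIndex=2
Op 7: F1 acks idx 6 -> match: F0=2 F1=6 F2=2; commitIndex=2
Op 8: append 3 -> log_len=9
Op 9: append 1 -> log_len=10
Op 10: F2 acks idx 5 -> match: F0=2 F1=6 F2=5; commitIndex=5

Answer: 6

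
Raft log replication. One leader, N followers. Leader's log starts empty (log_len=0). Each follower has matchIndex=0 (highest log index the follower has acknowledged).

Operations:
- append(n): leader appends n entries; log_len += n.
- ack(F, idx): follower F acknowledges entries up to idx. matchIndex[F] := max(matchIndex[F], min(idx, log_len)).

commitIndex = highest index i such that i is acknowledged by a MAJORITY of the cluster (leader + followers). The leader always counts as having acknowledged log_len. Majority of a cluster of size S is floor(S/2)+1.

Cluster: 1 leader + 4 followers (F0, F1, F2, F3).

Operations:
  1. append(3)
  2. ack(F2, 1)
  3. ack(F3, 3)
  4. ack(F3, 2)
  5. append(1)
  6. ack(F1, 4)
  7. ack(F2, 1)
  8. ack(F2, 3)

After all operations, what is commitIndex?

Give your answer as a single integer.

Op 1: append 3 -> log_len=3
Op 2: F2 acks idx 1 -> match: F0=0 F1=0 F2=1 F3=0; commitIndex=0
Op 3: F3 acks idx 3 -> match: F0=0 F1=0 F2=1 F3=3; commitIndex=1
Op 4: F3 acks idx 2 -> match: F0=0 F1=0 F2=1 F3=3; commitIndex=1
Op 5: append 1 -> log_len=4
Op 6: F1 acks idx 4 -> match: F0=0 F1=4 F2=1 F3=3; commitIndex=3
Op 7: F2 acks idx 1 -> match: F0=0 F1=4 F2=1 F3=3; commitIndex=3
Op 8: F2 acks idx 3 -> match: F0=0 F1=4 F2=3 F3=3; commitIndex=3

Answer: 3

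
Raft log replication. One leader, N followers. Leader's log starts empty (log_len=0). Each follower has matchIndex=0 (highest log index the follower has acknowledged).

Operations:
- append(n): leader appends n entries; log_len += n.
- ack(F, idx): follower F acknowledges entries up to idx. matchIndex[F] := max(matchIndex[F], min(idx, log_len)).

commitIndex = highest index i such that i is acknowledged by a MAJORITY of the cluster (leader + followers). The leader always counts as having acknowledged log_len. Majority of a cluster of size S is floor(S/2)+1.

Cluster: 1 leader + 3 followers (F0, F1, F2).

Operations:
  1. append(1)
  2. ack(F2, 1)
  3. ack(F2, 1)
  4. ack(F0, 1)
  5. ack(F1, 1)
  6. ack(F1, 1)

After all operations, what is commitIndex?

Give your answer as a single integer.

Op 1: append 1 -> log_len=1
Op 2: F2 acks idx 1 -> match: F0=0 F1=0 F2=1; commitIndex=0
Op 3: F2 acks idx 1 -> match: F0=0 F1=0 F2=1; commitIndex=0
Op 4: F0 acks idx 1 -> match: F0=1 F1=0 F2=1; commitIndex=1
Op 5: F1 acks idx 1 -> match: F0=1 F1=1 F2=1; commitIndex=1
Op 6: F1 acks idx 1 -> match: F0=1 F1=1 F2=1; commitIndex=1

Answer: 1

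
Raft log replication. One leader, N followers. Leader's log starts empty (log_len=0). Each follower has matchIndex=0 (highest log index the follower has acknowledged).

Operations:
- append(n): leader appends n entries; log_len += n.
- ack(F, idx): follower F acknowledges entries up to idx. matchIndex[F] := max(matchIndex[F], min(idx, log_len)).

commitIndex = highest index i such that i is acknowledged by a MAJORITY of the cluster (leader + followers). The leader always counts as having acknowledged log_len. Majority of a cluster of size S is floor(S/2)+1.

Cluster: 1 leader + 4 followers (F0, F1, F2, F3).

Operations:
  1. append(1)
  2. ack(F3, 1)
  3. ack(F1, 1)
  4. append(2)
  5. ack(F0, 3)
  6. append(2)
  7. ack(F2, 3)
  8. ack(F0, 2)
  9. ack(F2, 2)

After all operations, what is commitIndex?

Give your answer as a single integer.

Op 1: append 1 -> log_len=1
Op 2: F3 acks idx 1 -> match: F0=0 F1=0 F2=0 F3=1; commitIndex=0
Op 3: F1 acks idx 1 -> match: F0=0 F1=1 F2=0 F3=1; commitIndex=1
Op 4: append 2 -> log_len=3
Op 5: F0 acks idx 3 -> match: F0=3 F1=1 F2=0 F3=1; commitIndex=1
Op 6: append 2 -> log_len=5
Op 7: F2 acks idx 3 -> match: F0=3 F1=1 F2=3 F3=1; commitIndex=3
Op 8: F0 acks idx 2 -> match: F0=3 F1=1 F2=3 F3=1; commitIndex=3
Op 9: F2 acks idx 2 -> match: F0=3 F1=1 F2=3 F3=1; commitIndex=3

Answer: 3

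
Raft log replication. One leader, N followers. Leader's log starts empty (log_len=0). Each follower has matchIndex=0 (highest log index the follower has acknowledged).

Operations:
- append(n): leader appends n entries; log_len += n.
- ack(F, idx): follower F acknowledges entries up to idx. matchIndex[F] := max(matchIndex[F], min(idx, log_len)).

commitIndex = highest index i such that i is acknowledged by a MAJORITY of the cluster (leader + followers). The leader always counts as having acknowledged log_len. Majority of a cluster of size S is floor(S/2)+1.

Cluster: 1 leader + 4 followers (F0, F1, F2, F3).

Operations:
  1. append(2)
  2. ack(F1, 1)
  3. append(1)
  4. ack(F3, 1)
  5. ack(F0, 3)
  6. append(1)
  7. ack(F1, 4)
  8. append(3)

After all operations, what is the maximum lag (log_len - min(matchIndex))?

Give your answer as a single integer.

Op 1: append 2 -> log_len=2
Op 2: F1 acks idx 1 -> match: F0=0 F1=1 F2=0 F3=0; commitIndex=0
Op 3: append 1 -> log_len=3
Op 4: F3 acks idx 1 -> match: F0=0 F1=1 F2=0 F3=1; commitIndex=1
Op 5: F0 acks idx 3 -> match: F0=3 F1=1 F2=0 F3=1; commitIndex=1
Op 6: append 1 -> log_len=4
Op 7: F1 acks idx 4 -> match: F0=3 F1=4 F2=0 F3=1; commitIndex=3
Op 8: append 3 -> log_len=7

Answer: 7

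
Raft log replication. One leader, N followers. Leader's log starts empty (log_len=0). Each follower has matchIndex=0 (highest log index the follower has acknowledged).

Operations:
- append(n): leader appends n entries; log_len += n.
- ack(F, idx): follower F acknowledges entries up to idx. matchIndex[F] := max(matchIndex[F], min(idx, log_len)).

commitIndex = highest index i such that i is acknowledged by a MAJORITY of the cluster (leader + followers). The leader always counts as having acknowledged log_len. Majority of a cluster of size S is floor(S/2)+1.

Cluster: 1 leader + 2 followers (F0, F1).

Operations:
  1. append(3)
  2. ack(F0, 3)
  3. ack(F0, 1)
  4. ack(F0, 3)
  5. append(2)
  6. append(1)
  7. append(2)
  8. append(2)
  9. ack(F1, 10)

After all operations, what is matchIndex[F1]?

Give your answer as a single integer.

Op 1: append 3 -> log_len=3
Op 2: F0 acks idx 3 -> match: F0=3 F1=0; commitIndex=3
Op 3: F0 acks idx 1 -> match: F0=3 F1=0; commitIndex=3
Op 4: F0 acks idx 3 -> match: F0=3 F1=0; commitIndex=3
Op 5: append 2 -> log_len=5
Op 6: append 1 -> log_len=6
Op 7: append 2 -> log_len=8
Op 8: append 2 -> log_len=10
Op 9: F1 acks idx 10 -> match: F0=3 F1=10; commitIndex=10

Answer: 10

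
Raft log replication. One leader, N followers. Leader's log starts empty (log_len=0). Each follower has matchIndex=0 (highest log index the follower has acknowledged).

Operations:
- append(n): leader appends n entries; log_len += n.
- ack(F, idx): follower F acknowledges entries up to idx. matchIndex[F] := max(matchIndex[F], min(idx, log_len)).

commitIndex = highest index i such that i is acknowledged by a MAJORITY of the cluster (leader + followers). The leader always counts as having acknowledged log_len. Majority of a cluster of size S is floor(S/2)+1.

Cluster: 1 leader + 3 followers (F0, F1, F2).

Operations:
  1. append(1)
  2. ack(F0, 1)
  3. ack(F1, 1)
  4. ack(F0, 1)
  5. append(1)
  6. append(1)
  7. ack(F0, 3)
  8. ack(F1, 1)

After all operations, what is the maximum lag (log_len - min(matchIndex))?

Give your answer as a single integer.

Op 1: append 1 -> log_len=1
Op 2: F0 acks idx 1 -> match: F0=1 F1=0 F2=0; commitIndex=0
Op 3: F1 acks idx 1 -> match: F0=1 F1=1 F2=0; commitIndex=1
Op 4: F0 acks idx 1 -> match: F0=1 F1=1 F2=0; commitIndex=1
Op 5: append 1 -> log_len=2
Op 6: append 1 -> log_len=3
Op 7: F0 acks idx 3 -> match: F0=3 F1=1 F2=0; commitIndex=1
Op 8: F1 acks idx 1 -> match: F0=3 F1=1 F2=0; commitIndex=1

Answer: 3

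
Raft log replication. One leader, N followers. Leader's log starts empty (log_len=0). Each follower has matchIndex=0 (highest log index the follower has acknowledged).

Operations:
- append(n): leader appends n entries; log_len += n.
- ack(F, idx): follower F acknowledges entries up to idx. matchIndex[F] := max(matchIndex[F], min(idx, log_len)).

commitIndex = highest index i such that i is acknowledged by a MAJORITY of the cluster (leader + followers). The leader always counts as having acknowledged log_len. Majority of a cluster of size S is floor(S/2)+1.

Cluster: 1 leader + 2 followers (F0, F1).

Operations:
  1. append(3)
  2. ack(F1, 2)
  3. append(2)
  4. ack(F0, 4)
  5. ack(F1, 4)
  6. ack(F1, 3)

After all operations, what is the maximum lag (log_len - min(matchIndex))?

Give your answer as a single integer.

Answer: 1

Derivation:
Op 1: append 3 -> log_len=3
Op 2: F1 acks idx 2 -> match: F0=0 F1=2; commitIndex=2
Op 3: append 2 -> log_len=5
Op 4: F0 acks idx 4 -> match: F0=4 F1=2; commitIndex=4
Op 5: F1 acks idx 4 -> match: F0=4 F1=4; commitIndex=4
Op 6: F1 acks idx 3 -> match: F0=4 F1=4; commitIndex=4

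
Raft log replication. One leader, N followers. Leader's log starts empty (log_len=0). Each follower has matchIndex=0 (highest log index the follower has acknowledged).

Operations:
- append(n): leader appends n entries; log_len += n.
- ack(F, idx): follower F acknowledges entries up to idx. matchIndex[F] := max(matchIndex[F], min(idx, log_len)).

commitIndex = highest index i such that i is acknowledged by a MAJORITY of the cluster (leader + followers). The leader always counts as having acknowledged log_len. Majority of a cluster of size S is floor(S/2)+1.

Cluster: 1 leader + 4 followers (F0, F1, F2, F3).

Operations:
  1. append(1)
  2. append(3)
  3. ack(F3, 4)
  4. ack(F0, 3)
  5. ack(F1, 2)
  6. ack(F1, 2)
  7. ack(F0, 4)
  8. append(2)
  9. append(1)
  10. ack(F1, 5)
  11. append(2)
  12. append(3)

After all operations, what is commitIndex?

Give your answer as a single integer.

Answer: 4

Derivation:
Op 1: append 1 -> log_len=1
Op 2: append 3 -> log_len=4
Op 3: F3 acks idx 4 -> match: F0=0 F1=0 F2=0 F3=4; commitIndex=0
Op 4: F0 acks idx 3 -> match: F0=3 F1=0 F2=0 F3=4; commitIndex=3
Op 5: F1 acks idx 2 -> match: F0=3 F1=2 F2=0 F3=4; commitIndex=3
Op 6: F1 acks idx 2 -> match: F0=3 F1=2 F2=0 F3=4; commitIndex=3
Op 7: F0 acks idx 4 -> match: F0=4 F1=2 F2=0 F3=4; commitIndex=4
Op 8: append 2 -> log_len=6
Op 9: append 1 -> log_len=7
Op 10: F1 acks idx 5 -> match: F0=4 F1=5 F2=0 F3=4; commitIndex=4
Op 11: append 2 -> log_len=9
Op 12: append 3 -> log_len=12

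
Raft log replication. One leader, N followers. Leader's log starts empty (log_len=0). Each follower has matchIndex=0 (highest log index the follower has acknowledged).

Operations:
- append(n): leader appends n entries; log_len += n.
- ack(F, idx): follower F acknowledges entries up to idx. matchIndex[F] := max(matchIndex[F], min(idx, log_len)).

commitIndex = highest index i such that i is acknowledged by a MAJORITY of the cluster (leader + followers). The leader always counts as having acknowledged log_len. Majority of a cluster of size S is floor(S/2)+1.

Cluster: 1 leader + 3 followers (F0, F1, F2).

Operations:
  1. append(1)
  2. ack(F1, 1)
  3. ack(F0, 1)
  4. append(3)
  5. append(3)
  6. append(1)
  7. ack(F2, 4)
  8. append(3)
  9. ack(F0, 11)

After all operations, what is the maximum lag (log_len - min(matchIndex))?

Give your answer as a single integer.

Op 1: append 1 -> log_len=1
Op 2: F1 acks idx 1 -> match: F0=0 F1=1 F2=0; commitIndex=0
Op 3: F0 acks idx 1 -> match: F0=1 F1=1 F2=0; commitIndex=1
Op 4: append 3 -> log_len=4
Op 5: append 3 -> log_len=7
Op 6: append 1 -> log_len=8
Op 7: F2 acks idx 4 -> match: F0=1 F1=1 F2=4; commitIndex=1
Op 8: append 3 -> log_len=11
Op 9: F0 acks idx 11 -> match: F0=11 F1=1 F2=4; commitIndex=4

Answer: 10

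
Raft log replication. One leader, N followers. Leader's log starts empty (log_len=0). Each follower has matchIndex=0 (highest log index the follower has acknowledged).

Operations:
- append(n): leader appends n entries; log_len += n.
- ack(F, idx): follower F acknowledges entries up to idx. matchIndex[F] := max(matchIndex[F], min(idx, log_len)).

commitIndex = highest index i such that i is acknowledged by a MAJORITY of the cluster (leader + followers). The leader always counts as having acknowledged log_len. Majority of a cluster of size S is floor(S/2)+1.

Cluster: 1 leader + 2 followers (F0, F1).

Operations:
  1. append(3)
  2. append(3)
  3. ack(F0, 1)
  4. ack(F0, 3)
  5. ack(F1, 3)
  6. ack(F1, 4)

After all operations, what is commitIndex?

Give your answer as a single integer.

Op 1: append 3 -> log_len=3
Op 2: append 3 -> log_len=6
Op 3: F0 acks idx 1 -> match: F0=1 F1=0; commitIndex=1
Op 4: F0 acks idx 3 -> match: F0=3 F1=0; commitIndex=3
Op 5: F1 acks idx 3 -> match: F0=3 F1=3; commitIndex=3
Op 6: F1 acks idx 4 -> match: F0=3 F1=4; commitIndex=4

Answer: 4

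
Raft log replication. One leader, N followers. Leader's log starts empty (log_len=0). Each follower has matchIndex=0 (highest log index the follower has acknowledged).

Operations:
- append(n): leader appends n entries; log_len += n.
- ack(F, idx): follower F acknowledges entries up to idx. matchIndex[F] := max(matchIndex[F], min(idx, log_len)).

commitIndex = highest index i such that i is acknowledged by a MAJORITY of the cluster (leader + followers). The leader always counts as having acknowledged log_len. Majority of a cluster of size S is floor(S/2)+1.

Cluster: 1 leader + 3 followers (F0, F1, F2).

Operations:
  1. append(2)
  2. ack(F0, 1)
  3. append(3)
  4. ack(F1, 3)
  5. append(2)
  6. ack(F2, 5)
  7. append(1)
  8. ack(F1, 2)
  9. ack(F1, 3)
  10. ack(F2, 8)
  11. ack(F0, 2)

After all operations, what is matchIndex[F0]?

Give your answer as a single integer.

Answer: 2

Derivation:
Op 1: append 2 -> log_len=2
Op 2: F0 acks idx 1 -> match: F0=1 F1=0 F2=0; commitIndex=0
Op 3: append 3 -> log_len=5
Op 4: F1 acks idx 3 -> match: F0=1 F1=3 F2=0; commitIndex=1
Op 5: append 2 -> log_len=7
Op 6: F2 acks idx 5 -> match: F0=1 F1=3 F2=5; commitIndex=3
Op 7: append 1 -> log_len=8
Op 8: F1 acks idx 2 -> match: F0=1 F1=3 F2=5; commitIndex=3
Op 9: F1 acks idx 3 -> match: F0=1 F1=3 F2=5; commitIndex=3
Op 10: F2 acks idx 8 -> match: F0=1 F1=3 F2=8; commitIndex=3
Op 11: F0 acks idx 2 -> match: F0=2 F1=3 F2=8; commitIndex=3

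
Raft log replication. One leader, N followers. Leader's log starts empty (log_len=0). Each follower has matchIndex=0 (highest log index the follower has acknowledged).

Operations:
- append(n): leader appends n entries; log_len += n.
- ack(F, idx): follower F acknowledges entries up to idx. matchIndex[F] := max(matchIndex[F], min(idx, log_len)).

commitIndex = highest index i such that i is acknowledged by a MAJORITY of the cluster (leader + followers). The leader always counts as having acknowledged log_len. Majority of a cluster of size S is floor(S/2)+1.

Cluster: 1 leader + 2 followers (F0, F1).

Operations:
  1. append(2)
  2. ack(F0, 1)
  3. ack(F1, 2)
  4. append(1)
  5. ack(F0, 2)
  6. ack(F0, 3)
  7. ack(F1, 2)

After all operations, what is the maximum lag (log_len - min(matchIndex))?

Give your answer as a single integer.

Answer: 1

Derivation:
Op 1: append 2 -> log_len=2
Op 2: F0 acks idx 1 -> match: F0=1 F1=0; commitIndex=1
Op 3: F1 acks idx 2 -> match: F0=1 F1=2; commitIndex=2
Op 4: append 1 -> log_len=3
Op 5: F0 acks idx 2 -> match: F0=2 F1=2; commitIndex=2
Op 6: F0 acks idx 3 -> match: F0=3 F1=2; commitIndex=3
Op 7: F1 acks idx 2 -> match: F0=3 F1=2; commitIndex=3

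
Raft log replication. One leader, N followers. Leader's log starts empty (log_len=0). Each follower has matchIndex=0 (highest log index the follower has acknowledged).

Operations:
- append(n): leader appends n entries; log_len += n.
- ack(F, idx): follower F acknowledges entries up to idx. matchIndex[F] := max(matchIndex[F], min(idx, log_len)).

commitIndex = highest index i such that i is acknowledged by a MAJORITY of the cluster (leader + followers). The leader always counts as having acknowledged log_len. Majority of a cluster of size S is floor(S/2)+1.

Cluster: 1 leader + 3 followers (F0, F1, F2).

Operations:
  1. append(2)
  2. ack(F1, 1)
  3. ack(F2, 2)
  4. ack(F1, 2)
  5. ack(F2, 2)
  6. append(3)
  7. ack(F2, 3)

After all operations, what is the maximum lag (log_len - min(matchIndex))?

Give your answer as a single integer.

Answer: 5

Derivation:
Op 1: append 2 -> log_len=2
Op 2: F1 acks idx 1 -> match: F0=0 F1=1 F2=0; commitIndex=0
Op 3: F2 acks idx 2 -> match: F0=0 F1=1 F2=2; commitIndex=1
Op 4: F1 acks idx 2 -> match: F0=0 F1=2 F2=2; commitIndex=2
Op 5: F2 acks idx 2 -> match: F0=0 F1=2 F2=2; commitIndex=2
Op 6: append 3 -> log_len=5
Op 7: F2 acks idx 3 -> match: F0=0 F1=2 F2=3; commitIndex=2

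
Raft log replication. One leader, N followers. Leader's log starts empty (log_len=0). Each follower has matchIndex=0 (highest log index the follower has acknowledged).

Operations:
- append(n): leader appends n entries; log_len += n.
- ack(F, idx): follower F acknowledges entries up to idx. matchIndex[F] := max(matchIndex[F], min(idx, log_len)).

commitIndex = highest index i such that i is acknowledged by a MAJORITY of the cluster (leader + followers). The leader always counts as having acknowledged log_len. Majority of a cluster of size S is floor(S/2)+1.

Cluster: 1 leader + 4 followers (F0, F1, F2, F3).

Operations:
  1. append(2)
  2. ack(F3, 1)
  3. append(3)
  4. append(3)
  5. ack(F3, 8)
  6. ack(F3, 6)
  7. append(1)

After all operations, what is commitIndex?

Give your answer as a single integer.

Answer: 0

Derivation:
Op 1: append 2 -> log_len=2
Op 2: F3 acks idx 1 -> match: F0=0 F1=0 F2=0 F3=1; commitIndex=0
Op 3: append 3 -> log_len=5
Op 4: append 3 -> log_len=8
Op 5: F3 acks idx 8 -> match: F0=0 F1=0 F2=0 F3=8; commitIndex=0
Op 6: F3 acks idx 6 -> match: F0=0 F1=0 F2=0 F3=8; commitIndex=0
Op 7: append 1 -> log_len=9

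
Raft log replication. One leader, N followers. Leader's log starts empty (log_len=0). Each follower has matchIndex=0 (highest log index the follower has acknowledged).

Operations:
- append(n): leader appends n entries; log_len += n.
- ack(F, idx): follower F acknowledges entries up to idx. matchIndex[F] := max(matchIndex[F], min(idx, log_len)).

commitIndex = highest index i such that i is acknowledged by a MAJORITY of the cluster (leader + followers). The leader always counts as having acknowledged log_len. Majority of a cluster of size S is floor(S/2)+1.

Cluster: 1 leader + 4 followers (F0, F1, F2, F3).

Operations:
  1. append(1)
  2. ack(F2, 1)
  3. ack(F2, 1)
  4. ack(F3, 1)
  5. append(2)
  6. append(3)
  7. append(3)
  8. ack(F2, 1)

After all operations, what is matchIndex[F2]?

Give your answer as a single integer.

Answer: 1

Derivation:
Op 1: append 1 -> log_len=1
Op 2: F2 acks idx 1 -> match: F0=0 F1=0 F2=1 F3=0; commitIndex=0
Op 3: F2 acks idx 1 -> match: F0=0 F1=0 F2=1 F3=0; commitIndex=0
Op 4: F3 acks idx 1 -> match: F0=0 F1=0 F2=1 F3=1; commitIndex=1
Op 5: append 2 -> log_len=3
Op 6: append 3 -> log_len=6
Op 7: append 3 -> log_len=9
Op 8: F2 acks idx 1 -> match: F0=0 F1=0 F2=1 F3=1; commitIndex=1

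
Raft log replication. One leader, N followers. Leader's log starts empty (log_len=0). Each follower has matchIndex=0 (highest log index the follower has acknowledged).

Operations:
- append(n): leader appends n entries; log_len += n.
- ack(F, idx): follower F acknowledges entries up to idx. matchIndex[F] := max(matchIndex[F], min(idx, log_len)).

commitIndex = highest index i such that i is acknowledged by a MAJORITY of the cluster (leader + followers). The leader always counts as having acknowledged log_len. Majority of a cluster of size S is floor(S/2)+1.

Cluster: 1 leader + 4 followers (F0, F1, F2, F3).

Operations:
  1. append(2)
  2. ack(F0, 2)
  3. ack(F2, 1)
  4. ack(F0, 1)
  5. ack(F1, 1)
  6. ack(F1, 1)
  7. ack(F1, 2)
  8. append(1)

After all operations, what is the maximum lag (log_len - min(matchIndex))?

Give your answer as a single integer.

Answer: 3

Derivation:
Op 1: append 2 -> log_len=2
Op 2: F0 acks idx 2 -> match: F0=2 F1=0 F2=0 F3=0; commitIndex=0
Op 3: F2 acks idx 1 -> match: F0=2 F1=0 F2=1 F3=0; commitIndex=1
Op 4: F0 acks idx 1 -> match: F0=2 F1=0 F2=1 F3=0; commitIndex=1
Op 5: F1 acks idx 1 -> match: F0=2 F1=1 F2=1 F3=0; commitIndex=1
Op 6: F1 acks idx 1 -> match: F0=2 F1=1 F2=1 F3=0; commitIndex=1
Op 7: F1 acks idx 2 -> match: F0=2 F1=2 F2=1 F3=0; commitIndex=2
Op 8: append 1 -> log_len=3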